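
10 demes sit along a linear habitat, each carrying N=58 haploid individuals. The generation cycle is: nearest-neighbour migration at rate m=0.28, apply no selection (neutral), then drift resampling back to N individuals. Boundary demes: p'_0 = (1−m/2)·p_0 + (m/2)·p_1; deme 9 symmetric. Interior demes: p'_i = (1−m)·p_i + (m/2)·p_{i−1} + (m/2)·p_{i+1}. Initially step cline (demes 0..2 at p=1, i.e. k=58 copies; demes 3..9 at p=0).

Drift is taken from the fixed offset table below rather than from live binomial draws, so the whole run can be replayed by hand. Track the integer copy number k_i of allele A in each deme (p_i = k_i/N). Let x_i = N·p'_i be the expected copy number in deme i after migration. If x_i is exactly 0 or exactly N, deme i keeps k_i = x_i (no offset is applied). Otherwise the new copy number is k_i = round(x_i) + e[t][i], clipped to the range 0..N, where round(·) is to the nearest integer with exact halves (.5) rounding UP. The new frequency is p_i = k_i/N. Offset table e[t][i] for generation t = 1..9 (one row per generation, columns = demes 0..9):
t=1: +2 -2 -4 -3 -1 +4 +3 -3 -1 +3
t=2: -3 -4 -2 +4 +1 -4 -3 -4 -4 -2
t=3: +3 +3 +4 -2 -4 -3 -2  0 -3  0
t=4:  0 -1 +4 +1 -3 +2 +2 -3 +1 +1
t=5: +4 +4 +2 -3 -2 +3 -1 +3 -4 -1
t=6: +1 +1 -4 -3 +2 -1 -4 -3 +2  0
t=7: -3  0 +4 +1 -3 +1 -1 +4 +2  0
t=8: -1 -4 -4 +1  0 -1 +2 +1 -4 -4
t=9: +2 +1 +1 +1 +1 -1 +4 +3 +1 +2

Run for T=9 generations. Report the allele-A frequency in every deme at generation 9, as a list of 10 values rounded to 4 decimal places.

t=0: k=[58 58 58 0 0 0 0 0 0 0]
t=1: x=[58.0000 58.0000 49.8800 8.1200 0.0000 0.0000 0.0000 0.0000 0.0000 0.0000] k=[58 58 46 5 0 0 0 0 0 0]
t=2: x=[58.0000 56.3200 41.9400 10.0400 0.7000 0.0000 0.0000 0.0000 0.0000 0.0000] k=[58 52 40 14 2 0 0 0 0 0]
t=3: x=[57.1600 51.1600 38.0400 15.9600 3.4000 0.2800 0.0000 0.0000 0.0000 0.0000] k=[58 54 42 14 0 0 0 0 0 0]
t=4: x=[57.4400 52.8800 39.7600 15.9600 1.9600 0.0000 0.0000 0.0000 0.0000 0.0000] k=[57 52 44 17 0 0 0 0 0 0]
t=5: x=[56.3000 51.5800 41.3400 18.4000 2.3800 0.0000 0.0000 0.0000 0.0000 0.0000] k=[58 56 43 15 0 0 0 0 0 0]
t=6: x=[57.7200 54.4600 40.9000 16.8200 2.1000 0.0000 0.0000 0.0000 0.0000 0.0000] k=[58 55 37 14 4 0 0 0 0 0]
t=7: x=[57.5800 52.9000 36.3000 15.8200 4.8400 0.5600 0.0000 0.0000 0.0000 0.0000] k=[55 53 40 17 2 2 0 0 0 0]
t=8: x=[54.7200 51.4600 38.6000 18.1200 4.1000 1.7200 0.2800 0.0000 0.0000 0.0000] k=[54 47 35 19 4 1 2 0 0 0]
t=9: x=[53.0200 46.3000 34.4400 19.1400 5.6800 1.5600 1.5800 0.2800 0.0000 0.0000] k=[55 47 35 20 7 1 6 3 0 0]

[0.9483, 0.8103, 0.6034, 0.3448, 0.1207, 0.0172, 0.1034, 0.0517, 0.0000, 0.0000]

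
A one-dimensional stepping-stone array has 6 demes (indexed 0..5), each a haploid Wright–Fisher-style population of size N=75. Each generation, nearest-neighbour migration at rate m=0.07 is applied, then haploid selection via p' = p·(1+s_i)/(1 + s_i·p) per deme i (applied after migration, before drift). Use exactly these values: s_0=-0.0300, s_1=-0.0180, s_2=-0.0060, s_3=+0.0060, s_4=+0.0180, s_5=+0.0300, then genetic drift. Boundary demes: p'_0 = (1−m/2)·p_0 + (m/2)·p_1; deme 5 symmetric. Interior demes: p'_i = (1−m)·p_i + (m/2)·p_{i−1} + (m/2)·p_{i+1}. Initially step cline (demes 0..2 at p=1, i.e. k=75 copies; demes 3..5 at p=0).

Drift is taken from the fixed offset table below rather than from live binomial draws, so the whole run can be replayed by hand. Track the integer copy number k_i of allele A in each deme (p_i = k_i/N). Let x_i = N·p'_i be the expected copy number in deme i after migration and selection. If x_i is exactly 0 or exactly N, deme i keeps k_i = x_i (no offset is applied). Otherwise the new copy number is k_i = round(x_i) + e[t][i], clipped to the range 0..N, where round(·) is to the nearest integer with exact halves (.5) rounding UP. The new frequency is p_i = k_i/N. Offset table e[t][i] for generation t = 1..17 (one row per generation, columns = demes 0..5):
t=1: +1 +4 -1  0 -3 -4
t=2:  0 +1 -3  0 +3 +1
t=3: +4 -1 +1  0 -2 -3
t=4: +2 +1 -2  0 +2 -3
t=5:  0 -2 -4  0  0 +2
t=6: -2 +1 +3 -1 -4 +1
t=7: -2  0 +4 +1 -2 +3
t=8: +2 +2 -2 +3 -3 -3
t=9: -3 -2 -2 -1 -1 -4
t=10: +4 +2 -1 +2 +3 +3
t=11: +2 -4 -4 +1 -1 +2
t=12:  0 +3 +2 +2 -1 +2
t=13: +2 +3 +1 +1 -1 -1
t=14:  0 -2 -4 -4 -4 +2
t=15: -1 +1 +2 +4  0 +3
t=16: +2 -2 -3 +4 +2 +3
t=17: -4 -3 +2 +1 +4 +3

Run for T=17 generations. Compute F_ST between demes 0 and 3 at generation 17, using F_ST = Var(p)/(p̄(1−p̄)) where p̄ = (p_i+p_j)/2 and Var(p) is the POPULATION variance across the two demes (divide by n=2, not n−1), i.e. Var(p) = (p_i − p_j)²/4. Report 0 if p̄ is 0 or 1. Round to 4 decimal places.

0.3397

t=0: k=[75 75 75 0 0 0]
t=1: x=[75.0000 75.0000 72.3597 2.6402 0.0000 0.0000] k=[75 75 71 3 0 0]
t=2: x=[75.0000 74.8574 68.7255 5.3044 0.1069 0.0000] k=[75 75 66 5 3 0]
t=3: x=[75.0000 74.6793 64.1242 7.1034 3.0162 0.1081] k=[75 74 65 7 1 0]
t=4: x=[74.9639 73.6969 63.2254 8.8667 1.1958 0.0360] k=[75 75 61 9 3 0]
t=5: x=[75.0000 74.5011 59.5965 10.6646 3.1585 0.1081] k=[75 73 56 11 3 2]
t=6: x=[74.9278 72.4303 54.9317 12.3566 3.3008 2.0943] k=[73 73 58 11 0 3]
t=7: x=[72.9398 72.4303 56.7972 12.3215 0.4988 2.9784] k=[71 72 61 13 0 6]
t=8: x=[70.9190 71.5202 59.6316 14.2941 0.6769 5.9499] k=[73 74 58 17 0 3]
t=9: x=[72.9759 73.3764 57.0429 17.9215 0.7125 2.9784] k=[70 71 55 17 0 0]
t=10: x=[69.8919 70.3260 54.1395 17.8161 0.6056 0.0000] k=[74 72 53 20 4 0]
t=11: x=[73.8974 71.3423 52.4151 20.6845 4.4948 0.1442] k=[75 67 48 22 3 2]
t=12: x=[74.7114 66.4788 47.6505 22.3387 3.6921 2.0943] k=[75 69 50 24 3 4]
t=13: x=[74.7835 68.4370 49.6541 24.2731 3.8344 4.0775] k=[75 71 51 25 3 3]
t=14: x=[74.8557 70.3616 50.6912 25.2401 3.8344 3.0863] k=[75 68 47 21 0 5]
t=15: x=[74.7474 67.3866 46.7191 21.2660 0.9262 4.9602] k=[74 68 49 25 1 8]
t=16: x=[73.7532 67.4222 48.7224 25.0998 2.1215 7.9629] k=[75 65 46 29 4 11]
t=17: x=[74.6392 64.5223 45.9630 28.8261 5.2058 11.0302] k=[71 62 48 30 9 14]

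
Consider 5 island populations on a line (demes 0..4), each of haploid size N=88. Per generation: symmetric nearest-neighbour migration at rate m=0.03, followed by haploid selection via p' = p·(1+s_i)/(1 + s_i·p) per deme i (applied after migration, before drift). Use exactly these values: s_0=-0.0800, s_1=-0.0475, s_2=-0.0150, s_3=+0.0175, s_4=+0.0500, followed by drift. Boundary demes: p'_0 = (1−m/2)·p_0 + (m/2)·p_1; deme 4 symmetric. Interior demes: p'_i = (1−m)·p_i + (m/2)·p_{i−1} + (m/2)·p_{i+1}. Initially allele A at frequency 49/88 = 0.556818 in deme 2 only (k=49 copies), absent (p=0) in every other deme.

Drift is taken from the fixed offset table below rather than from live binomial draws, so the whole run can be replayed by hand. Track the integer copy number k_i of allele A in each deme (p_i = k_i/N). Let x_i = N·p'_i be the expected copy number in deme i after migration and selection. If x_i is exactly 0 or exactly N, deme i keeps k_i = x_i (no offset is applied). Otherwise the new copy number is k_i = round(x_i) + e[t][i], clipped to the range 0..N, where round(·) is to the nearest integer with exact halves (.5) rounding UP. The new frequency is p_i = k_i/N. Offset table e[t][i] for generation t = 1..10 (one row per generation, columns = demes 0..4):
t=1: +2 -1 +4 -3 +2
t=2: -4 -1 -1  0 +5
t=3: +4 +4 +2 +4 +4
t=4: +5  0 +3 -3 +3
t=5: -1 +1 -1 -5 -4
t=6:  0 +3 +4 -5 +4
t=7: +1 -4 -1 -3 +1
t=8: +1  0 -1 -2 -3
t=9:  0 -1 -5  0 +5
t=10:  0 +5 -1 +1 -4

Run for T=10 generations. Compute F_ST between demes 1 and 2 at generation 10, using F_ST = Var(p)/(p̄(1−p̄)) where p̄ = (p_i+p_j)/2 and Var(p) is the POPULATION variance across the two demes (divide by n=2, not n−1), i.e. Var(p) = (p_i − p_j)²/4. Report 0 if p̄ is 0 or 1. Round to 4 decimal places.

t=0: k=[0 0 49 0 0]
t=1: x=[0.0000 0.7004 47.1994 0.7478 0.0000] k=[0 0 51 0 0]
t=2: x=[0.0000 0.7290 49.1423 0.7783 0.0000] k=[0 0 48 1 0]
t=3: x=[0.0000 0.6861 46.2435 1.7190 0.0157] k=[0 5 48 6 4]
t=4: x=[0.0690 5.3214 46.3936 6.7067 4.2218] k=[5 5 49 4 7]
t=5: x=[4.6210 5.4077 47.3346 4.7981 7.2740] k=[4 6 46 0 3]
t=6: x=[3.7212 6.2802 44.3776 0.7478 3.0975] k=[4 9 48 0 7]
t=7: x=[3.7629 9.1050 46.3636 0.8393 7.2115] k=[5 5 45 0 8]
t=8: x=[4.6210 5.3502 43.3925 0.8088 8.2371] k=[6 5 42 0 5]
t=9: x=[5.5363 5.3214 40.4844 0.7172 5.1568] k=[6 4 35 1 10]
t=10: x=[5.5224 4.2919 33.7101 1.6732 10.3005] k=[6 9 33 3 6]

0.1023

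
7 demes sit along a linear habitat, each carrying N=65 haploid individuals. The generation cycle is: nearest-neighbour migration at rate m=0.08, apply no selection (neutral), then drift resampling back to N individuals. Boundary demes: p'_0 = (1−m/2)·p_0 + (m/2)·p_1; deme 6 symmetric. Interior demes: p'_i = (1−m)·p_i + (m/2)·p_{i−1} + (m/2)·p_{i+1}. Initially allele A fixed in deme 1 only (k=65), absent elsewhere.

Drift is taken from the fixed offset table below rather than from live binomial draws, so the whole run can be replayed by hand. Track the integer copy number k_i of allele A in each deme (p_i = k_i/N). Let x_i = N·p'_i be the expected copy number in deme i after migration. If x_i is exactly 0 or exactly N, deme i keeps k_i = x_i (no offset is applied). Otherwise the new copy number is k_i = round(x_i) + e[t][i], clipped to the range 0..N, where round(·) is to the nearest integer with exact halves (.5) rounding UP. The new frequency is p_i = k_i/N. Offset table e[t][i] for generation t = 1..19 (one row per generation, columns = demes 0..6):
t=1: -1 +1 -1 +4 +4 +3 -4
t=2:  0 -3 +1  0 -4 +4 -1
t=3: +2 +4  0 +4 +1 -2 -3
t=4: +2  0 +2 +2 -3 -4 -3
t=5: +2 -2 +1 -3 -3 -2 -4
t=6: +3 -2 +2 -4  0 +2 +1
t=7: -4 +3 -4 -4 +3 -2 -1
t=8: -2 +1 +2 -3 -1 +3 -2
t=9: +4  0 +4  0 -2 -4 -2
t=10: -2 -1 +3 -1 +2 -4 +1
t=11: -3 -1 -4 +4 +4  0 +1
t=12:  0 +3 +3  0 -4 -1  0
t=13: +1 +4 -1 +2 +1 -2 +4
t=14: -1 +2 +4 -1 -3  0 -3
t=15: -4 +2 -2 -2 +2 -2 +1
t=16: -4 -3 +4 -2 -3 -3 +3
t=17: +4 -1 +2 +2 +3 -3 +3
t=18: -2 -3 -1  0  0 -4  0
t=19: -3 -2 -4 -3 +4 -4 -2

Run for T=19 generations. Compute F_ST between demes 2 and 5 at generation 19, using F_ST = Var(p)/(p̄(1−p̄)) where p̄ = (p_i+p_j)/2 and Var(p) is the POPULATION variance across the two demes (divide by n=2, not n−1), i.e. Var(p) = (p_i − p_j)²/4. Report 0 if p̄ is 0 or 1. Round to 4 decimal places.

0.1818

t=0: k=[0 65 0 0 0 0 0]
t=1: x=[2.6000 59.8000 2.6000 0.0000 0.0000 0.0000 0.0000] k=[2 61 2 0 0 0 0]
t=2: x=[4.3600 56.2800 4.2800 0.0800 0.0000 0.0000 0.0000] k=[4 53 5 0 0 0 0]
t=3: x=[5.9600 49.1200 6.7200 0.2000 0.0000 0.0000 0.0000] k=[8 53 7 4 0 0 0]
t=4: x=[9.8000 49.3600 8.7200 3.9600 0.1600 0.0000 0.0000] k=[12 49 11 6 0 0 0]
t=5: x=[13.4800 46.0000 12.3200 5.9600 0.2400 0.0000 0.0000] k=[15 44 13 3 0 0 0]
t=6: x=[16.1600 41.6000 13.8400 3.2800 0.1200 0.0000 0.0000] k=[19 40 16 0 0 0 0]
t=7: x=[19.8400 38.2000 16.3200 0.6400 0.0000 0.0000 0.0000] k=[16 41 12 0 0 0 0]
t=8: x=[17.0000 38.8400 12.6800 0.4800 0.0000 0.0000 0.0000] k=[15 40 15 0 0 0 0]
t=9: x=[16.0000 38.0000 15.4000 0.6000 0.0000 0.0000 0.0000] k=[20 38 19 1 0 0 0]
t=10: x=[20.7200 36.5200 19.0400 1.6800 0.0400 0.0000 0.0000] k=[19 36 22 1 2 0 0]
t=11: x=[19.6800 34.7600 21.7200 1.8800 1.8800 0.0800 0.0000] k=[17 34 18 6 6 0 0]
t=12: x=[17.6800 32.6800 18.1600 6.4800 5.7600 0.2400 0.0000] k=[18 36 21 6 2 0 0]
t=13: x=[18.7200 34.6800 21.0000 6.4400 2.0800 0.0800 0.0000] k=[20 39 20 8 3 0 0]
t=14: x=[20.7600 37.4800 20.2800 8.2800 3.0800 0.1200 0.0000] k=[20 39 24 7 0 0 0]
t=15: x=[20.7600 37.6400 23.9200 7.4000 0.2800 0.0000 0.0000] k=[17 40 22 5 2 0 0]
t=16: x=[17.9200 38.3600 22.0400 5.5600 2.0400 0.0800 0.0000] k=[14 35 26 4 0 0 0]
t=17: x=[14.8400 33.8000 25.4800 4.7200 0.1600 0.0000 0.0000] k=[19 33 27 7 3 0 0]
t=18: x=[19.5600 32.2000 26.4400 7.6400 3.0400 0.1200 0.0000] k=[18 29 25 8 3 0 0]
t=19: x=[18.4400 28.4000 24.4800 8.4800 3.0800 0.1200 0.0000] k=[15 26 20 5 7 0 0]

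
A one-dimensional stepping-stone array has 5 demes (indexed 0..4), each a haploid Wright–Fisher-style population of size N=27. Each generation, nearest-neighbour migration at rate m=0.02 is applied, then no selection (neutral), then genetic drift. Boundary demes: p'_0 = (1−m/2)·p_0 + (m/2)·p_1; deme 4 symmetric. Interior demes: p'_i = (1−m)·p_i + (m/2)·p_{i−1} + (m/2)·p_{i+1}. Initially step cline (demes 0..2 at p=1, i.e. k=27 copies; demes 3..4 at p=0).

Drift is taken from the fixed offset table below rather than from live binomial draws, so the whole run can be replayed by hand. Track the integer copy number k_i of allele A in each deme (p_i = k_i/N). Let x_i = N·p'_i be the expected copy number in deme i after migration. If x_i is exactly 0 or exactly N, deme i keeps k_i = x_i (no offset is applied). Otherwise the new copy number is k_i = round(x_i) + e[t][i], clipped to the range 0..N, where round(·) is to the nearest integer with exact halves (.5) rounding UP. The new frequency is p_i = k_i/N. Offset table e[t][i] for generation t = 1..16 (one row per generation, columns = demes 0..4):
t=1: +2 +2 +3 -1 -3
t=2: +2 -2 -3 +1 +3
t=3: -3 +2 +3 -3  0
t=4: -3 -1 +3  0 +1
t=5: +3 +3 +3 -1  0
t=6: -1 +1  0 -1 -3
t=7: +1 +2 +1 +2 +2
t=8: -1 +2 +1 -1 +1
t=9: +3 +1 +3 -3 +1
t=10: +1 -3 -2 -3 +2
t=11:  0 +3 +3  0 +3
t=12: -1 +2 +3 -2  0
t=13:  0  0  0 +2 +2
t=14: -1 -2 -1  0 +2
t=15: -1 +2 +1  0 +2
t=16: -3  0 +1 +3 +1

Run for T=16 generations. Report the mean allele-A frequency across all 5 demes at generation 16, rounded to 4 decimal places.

0.7407

t=0: k=[27 27 27 0 0]
t=1: x=[27.0000 27.0000 26.7300 0.2700 0.0000] k=[27 27 27 0 0]
t=2: x=[27.0000 27.0000 26.7300 0.2700 0.0000] k=[27 27 24 1 0]
t=3: x=[27.0000 26.9700 23.8000 1.2200 0.0100] k=[27 27 27 0 0]
t=4: x=[27.0000 27.0000 26.7300 0.2700 0.0000] k=[27 27 27 0 0]
t=5: x=[27.0000 27.0000 26.7300 0.2700 0.0000] k=[27 27 27 0 0]
t=6: x=[27.0000 27.0000 26.7300 0.2700 0.0000] k=[27 27 27 0 0]
t=7: x=[27.0000 27.0000 26.7300 0.2700 0.0000] k=[27 27 27 2 0]
t=8: x=[27.0000 27.0000 26.7500 2.2300 0.0200] k=[27 27 27 1 1]
t=9: x=[27.0000 27.0000 26.7400 1.2600 1.0000] k=[27 27 27 0 2]
t=10: x=[27.0000 27.0000 26.7300 0.2900 1.9800] k=[27 27 25 0 4]
t=11: x=[27.0000 26.9800 24.7700 0.2900 3.9600] k=[27 27 27 0 7]
t=12: x=[27.0000 27.0000 26.7300 0.3400 6.9300] k=[27 27 27 0 7]
t=13: x=[27.0000 27.0000 26.7300 0.3400 6.9300] k=[27 27 27 2 9]
t=14: x=[27.0000 27.0000 26.7500 2.3200 8.9300] k=[27 27 26 2 11]
t=15: x=[27.0000 26.9900 25.7700 2.3300 10.9100] k=[27 27 27 2 13]
t=16: x=[27.0000 27.0000 26.7500 2.3600 12.8900] k=[27 27 27 5 14]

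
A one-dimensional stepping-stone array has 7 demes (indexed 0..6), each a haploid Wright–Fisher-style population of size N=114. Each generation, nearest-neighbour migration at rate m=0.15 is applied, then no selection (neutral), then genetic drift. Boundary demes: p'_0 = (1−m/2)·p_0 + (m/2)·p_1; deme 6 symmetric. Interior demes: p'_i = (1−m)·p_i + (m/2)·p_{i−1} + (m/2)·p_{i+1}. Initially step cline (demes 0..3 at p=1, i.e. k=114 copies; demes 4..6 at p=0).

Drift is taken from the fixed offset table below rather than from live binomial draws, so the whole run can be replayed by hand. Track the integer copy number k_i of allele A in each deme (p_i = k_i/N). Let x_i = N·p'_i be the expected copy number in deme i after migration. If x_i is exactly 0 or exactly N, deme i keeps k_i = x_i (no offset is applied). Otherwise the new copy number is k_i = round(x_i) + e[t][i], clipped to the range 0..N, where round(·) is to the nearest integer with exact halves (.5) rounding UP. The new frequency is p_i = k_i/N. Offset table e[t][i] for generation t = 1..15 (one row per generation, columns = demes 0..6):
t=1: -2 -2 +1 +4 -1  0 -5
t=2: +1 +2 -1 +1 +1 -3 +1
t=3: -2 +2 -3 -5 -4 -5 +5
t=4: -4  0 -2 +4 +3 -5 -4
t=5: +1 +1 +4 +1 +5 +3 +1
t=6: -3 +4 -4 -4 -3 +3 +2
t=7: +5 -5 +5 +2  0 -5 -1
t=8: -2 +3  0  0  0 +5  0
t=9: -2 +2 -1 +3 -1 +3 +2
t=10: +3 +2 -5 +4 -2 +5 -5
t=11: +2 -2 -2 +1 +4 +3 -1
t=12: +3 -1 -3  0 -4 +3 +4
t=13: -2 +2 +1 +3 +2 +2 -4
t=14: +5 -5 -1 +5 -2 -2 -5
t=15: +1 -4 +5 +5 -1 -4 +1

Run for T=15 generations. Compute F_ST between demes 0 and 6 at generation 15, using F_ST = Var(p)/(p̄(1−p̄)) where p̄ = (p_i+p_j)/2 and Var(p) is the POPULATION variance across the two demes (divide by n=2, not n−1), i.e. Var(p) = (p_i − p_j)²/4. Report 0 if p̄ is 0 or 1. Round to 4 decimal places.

0.9000

t=0: k=[114 114 114 114 0 0 0]
t=1: x=[114.0000 114.0000 114.0000 105.4500 8.5500 0.0000 0.0000] k=[114 114 114 109 8 0 0]
t=2: x=[114.0000 114.0000 113.6250 101.8000 14.9750 0.6000 0.0000] k=[114 114 113 103 16 0 0]
t=3: x=[114.0000 113.9250 112.3250 97.2250 21.3250 1.2000 0.0000] k=[114 114 109 92 17 0 0]
t=4: x=[114.0000 113.6250 108.1000 87.6500 21.3500 1.2750 0.0000] k=[114 114 106 92 24 0 0]
t=5: x=[114.0000 113.4000 105.5500 87.9500 27.3000 1.8000 0.0000] k=[114 114 110 89 32 5 0]
t=6: x=[114.0000 113.7000 108.7250 86.3000 34.2500 6.6500 0.3750] k=[114 114 105 82 31 10 2]
t=7: x=[114.0000 113.3250 103.9500 79.9000 33.2500 10.9750 2.6000] k=[114 108 109 82 33 6 2]
t=8: x=[113.5500 108.5250 106.9000 80.3500 34.6500 7.7250 2.3000] k=[112 112 107 80 35 13 2]
t=9: x=[112.0000 111.6250 105.3500 78.6500 36.7250 13.8250 2.8250] k=[110 114 104 82 36 17 5]
t=10: x=[110.3000 112.9500 103.1000 80.2000 38.0250 17.5250 5.9000] k=[113 114 98 84 36 23 1]
t=11: x=[113.0750 112.7250 98.1500 81.4500 38.6250 22.3250 2.6500] k=[114 111 96 82 43 25 2]
t=12: x=[113.7750 110.1000 96.0750 80.1250 44.5750 24.6250 3.7250] k=[114 109 93 80 41 28 8]
t=13: x=[113.6250 108.1750 93.2250 78.0500 42.9500 27.4750 9.5000] k=[112 110 94 81 45 29 6]
t=14: x=[111.8500 108.9500 94.2250 79.2750 46.5000 28.4750 7.7250] k=[114 104 93 84 45 26 3]
t=15: x=[113.2500 103.9250 93.1500 81.7500 46.5000 25.7000 4.7250] k=[114 100 98 87 46 22 6]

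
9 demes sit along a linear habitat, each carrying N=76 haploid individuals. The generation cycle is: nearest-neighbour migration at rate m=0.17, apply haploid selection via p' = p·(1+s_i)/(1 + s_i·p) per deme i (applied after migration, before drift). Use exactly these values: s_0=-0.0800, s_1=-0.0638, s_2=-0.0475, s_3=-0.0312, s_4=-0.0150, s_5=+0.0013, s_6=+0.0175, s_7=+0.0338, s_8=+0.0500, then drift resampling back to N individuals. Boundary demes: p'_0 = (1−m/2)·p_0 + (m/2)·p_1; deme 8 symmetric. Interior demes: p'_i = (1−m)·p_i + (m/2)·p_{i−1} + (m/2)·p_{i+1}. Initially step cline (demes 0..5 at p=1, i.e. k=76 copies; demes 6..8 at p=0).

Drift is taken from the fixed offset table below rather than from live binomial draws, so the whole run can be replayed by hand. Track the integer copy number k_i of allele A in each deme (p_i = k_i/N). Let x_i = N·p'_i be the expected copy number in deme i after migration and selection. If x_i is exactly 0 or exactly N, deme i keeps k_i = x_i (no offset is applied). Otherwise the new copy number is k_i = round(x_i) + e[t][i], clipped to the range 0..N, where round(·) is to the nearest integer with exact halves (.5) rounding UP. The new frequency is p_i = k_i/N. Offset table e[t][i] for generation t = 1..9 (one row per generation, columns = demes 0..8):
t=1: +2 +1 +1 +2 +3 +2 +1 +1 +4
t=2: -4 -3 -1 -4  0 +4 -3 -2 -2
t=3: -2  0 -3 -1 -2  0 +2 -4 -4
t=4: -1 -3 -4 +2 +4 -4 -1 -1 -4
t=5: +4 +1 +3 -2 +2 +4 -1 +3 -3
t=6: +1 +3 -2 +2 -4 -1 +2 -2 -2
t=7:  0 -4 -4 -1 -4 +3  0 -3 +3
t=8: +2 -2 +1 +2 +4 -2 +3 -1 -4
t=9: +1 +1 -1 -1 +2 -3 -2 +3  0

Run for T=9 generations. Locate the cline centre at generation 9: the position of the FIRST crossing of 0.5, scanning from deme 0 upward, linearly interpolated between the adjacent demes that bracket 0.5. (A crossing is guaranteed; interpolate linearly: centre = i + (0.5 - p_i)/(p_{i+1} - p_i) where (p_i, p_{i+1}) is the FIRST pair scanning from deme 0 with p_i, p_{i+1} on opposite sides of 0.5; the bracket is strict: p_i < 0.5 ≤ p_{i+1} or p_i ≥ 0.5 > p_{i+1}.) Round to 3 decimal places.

t=0: k=[76 76 76 76 76 76 0 0 0]
t=1: x=[76.0000 76.0000 76.0000 76.0000 76.0000 69.5477 6.5633 0.0000 0.0000] k=[76 76 76 76 76 72 8 0 0]
t=2: x=[76.0000 76.0000 76.0000 76.0000 75.6548 66.9104 12.9453 0.7028 0.0000] k=[76 76 76 76 76 71 10 0 0]
t=3: x=[76.0000 76.0000 76.0000 76.0000 75.5686 66.2510 14.5379 0.8784 0.0000] k=[76 76 76 76 74 66 17 0 0]
t=4: x=[76.0000 76.0000 76.0000 75.8245 73.4531 62.5294 19.9744 1.4929 0.0000] k=[76 76 76 76 76 59 19 0 0]
t=5: x=[76.0000 76.0000 76.0000 76.0000 74.5334 57.0635 21.0480 1.6684 0.0000] k=[76 76 76 76 76 61 20 5 0]
t=6: x=[76.0000 76.0000 76.0000 76.0000 74.7059 58.8073 22.4837 6.0320 0.4461] k=[76 76 76 76 71 58 24 4 0]
t=7: x=[76.0000 76.0000 76.0000 75.5614 70.2401 56.2340 25.4830 5.5280 0.3569] k=[76 76 76 75 66 59 25 3 3]
t=8: x=[76.0000 76.0000 75.9108 74.2671 66.0399 56.7237 26.3177 5.0237 3.1438] k=[76 76 76 76 70 55 29 4 0]
t=9: x=[76.0000 76.0000 76.0000 75.4737 69.1413 54.0853 29.3971 5.9652 0.3569] k=[76 76 76 74 71 51 27 9 0]

5.542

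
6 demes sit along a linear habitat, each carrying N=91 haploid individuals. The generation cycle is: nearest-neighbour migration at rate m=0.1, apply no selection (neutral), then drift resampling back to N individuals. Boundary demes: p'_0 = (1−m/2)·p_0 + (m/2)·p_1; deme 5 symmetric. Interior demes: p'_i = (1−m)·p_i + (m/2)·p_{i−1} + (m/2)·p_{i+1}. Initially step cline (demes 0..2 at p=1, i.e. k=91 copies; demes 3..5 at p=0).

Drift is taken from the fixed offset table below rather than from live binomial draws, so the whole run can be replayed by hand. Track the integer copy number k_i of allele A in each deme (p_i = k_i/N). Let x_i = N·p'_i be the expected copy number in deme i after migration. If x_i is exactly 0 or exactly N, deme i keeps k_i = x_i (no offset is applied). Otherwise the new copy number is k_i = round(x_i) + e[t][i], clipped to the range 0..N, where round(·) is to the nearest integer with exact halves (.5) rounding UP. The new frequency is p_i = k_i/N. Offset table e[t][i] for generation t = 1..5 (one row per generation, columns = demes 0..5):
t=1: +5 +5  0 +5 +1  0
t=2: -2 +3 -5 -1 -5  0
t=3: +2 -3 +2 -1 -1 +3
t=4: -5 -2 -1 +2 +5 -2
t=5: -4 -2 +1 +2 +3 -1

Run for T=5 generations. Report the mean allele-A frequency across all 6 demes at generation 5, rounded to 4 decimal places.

t=0: k=[91 91 91 0 0 0]
t=1: x=[91.0000 91.0000 86.4500 4.5500 0.0000 0.0000] k=[91 91 86 10 0 0]
t=2: x=[91.0000 90.7500 82.4500 13.3000 0.5000 0.0000] k=[91 91 77 12 0 0]
t=3: x=[91.0000 90.3000 74.4500 14.6500 0.6000 0.0000] k=[91 87 76 14 0 0]
t=4: x=[90.8000 86.6500 73.4500 16.4000 0.7000 0.0000] k=[86 85 72 18 6 0]
t=5: x=[85.9500 84.4000 69.9500 20.1000 6.3000 0.3000] k=[82 82 71 22 9 0]

0.4872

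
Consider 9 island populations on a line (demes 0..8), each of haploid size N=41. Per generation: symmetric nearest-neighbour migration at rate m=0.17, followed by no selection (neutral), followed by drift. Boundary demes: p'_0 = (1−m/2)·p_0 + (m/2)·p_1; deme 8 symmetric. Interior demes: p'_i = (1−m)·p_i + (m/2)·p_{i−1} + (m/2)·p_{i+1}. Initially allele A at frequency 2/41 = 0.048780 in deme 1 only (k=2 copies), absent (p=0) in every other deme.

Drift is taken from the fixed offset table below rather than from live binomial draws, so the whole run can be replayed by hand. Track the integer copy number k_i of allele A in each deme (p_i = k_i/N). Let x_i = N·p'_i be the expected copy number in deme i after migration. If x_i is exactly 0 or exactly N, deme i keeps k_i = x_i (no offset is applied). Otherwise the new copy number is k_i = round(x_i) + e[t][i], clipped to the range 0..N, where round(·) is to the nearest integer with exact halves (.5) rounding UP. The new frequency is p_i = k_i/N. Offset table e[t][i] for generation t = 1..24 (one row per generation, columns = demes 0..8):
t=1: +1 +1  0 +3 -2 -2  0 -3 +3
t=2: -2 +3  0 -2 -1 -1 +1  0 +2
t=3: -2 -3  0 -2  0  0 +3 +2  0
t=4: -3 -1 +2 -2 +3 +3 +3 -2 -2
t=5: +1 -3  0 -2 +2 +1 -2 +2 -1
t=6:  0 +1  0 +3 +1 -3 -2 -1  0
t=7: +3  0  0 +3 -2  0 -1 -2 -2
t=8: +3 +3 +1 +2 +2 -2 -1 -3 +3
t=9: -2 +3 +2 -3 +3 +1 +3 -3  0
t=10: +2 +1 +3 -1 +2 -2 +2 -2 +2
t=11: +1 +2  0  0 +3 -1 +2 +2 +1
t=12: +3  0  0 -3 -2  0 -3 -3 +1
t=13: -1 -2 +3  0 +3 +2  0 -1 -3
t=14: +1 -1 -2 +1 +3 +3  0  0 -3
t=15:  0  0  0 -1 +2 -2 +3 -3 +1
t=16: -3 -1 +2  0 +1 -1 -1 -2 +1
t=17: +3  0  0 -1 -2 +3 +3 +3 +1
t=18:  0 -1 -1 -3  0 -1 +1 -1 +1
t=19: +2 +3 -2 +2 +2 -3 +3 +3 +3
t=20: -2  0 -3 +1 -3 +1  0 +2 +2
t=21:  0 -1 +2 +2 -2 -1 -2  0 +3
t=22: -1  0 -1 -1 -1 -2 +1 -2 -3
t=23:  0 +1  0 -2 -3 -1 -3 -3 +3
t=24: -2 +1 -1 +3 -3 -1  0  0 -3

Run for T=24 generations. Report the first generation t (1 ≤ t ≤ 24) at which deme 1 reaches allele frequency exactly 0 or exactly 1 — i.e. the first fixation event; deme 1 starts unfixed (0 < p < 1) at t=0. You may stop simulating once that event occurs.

t=0: k=[0 2 0 0 0 0 0 0 0]
t=1: x=[0.1700 1.6600 0.1700 0.0000 0.0000 0.0000 0.0000 0.0000 0.0000] k=[1 3 0 0 0 0 0 0 0]
t=2: x=[1.1700 2.5750 0.2550 0.0000 0.0000 0.0000 0.0000 0.0000 0.0000] k=[0 6 0 0 0 0 0 0 0]
t=3: x=[0.5100 4.9800 0.5100 0.0000 0.0000 0.0000 0.0000 0.0000 0.0000] k=[0 2 1 0 0 0 0 0 0]
t=4: x=[0.1700 1.7450 1.0000 0.0850 0.0000 0.0000 0.0000 0.0000 0.0000] k=[0 1 3 0 0 0 0 0 0]
t=5: x=[0.0850 1.0850 2.5750 0.2550 0.0000 0.0000 0.0000 0.0000 0.0000] k=[1 0 3 0 0 0 0 0 0]

5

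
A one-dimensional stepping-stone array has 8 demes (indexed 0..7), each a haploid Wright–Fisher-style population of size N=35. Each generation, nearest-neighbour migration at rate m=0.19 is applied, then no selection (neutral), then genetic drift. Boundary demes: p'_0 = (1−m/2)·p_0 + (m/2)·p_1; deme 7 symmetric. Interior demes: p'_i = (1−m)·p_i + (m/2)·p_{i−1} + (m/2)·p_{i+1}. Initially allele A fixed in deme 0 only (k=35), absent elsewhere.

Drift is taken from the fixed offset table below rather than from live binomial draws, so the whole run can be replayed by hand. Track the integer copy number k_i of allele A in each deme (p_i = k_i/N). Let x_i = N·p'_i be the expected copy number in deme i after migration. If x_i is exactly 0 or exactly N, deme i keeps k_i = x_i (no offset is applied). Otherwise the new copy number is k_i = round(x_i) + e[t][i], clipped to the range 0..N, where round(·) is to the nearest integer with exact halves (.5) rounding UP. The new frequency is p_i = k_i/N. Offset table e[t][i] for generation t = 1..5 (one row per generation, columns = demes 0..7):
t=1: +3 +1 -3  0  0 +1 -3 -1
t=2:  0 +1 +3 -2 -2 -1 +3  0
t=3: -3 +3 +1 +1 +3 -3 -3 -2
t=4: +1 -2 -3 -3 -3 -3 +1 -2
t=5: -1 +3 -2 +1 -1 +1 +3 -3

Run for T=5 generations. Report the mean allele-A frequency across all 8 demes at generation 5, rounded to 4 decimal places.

0.1464

t=0: k=[35 0 0 0 0 0 0 0]
t=1: x=[31.6750 3.3250 0.0000 0.0000 0.0000 0.0000 0.0000 0.0000] k=[35 4 0 0 0 0 0 0]
t=2: x=[32.0550 6.5650 0.3800 0.0000 0.0000 0.0000 0.0000 0.0000] k=[32 8 3 0 0 0 0 0]
t=3: x=[29.7200 9.8050 3.1900 0.2850 0.0000 0.0000 0.0000 0.0000] k=[27 13 4 1 0 0 0 0]
t=4: x=[25.6700 13.4750 4.5700 1.1900 0.0950 0.0000 0.0000 0.0000] k=[27 11 2 0 0 0 0 0]
t=5: x=[25.4800 11.6650 2.6650 0.1900 0.0000 0.0000 0.0000 0.0000] k=[24 15 1 1 0 0 0 0]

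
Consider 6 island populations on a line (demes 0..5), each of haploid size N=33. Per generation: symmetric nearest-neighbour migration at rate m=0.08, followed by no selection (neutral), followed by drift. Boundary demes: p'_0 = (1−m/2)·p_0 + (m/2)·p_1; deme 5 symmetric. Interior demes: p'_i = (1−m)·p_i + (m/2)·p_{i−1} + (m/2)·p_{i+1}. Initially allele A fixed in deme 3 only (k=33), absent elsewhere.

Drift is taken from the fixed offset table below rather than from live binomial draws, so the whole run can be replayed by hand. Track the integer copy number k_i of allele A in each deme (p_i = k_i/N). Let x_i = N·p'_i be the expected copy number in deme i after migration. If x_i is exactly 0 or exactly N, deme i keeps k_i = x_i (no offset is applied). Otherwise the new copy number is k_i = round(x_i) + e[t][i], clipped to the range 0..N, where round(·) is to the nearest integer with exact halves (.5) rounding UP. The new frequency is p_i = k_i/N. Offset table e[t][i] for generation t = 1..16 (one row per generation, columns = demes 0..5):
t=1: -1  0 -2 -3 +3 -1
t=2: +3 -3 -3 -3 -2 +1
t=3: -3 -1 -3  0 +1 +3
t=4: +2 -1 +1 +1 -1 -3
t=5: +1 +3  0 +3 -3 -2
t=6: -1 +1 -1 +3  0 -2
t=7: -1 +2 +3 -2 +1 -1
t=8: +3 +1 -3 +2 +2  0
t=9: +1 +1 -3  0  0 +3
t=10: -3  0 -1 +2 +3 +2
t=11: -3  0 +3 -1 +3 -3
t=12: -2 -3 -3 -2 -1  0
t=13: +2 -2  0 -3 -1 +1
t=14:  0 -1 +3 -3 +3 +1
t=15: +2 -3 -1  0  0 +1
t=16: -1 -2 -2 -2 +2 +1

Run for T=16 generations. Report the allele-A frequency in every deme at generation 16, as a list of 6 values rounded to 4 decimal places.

t=0: k=[0 0 0 33 0 0]
t=1: x=[0.0000 0.0000 1.3200 30.3600 1.3200 0.0000] k=[0 0 0 27 4 0]
t=2: x=[0.0000 0.0000 1.0800 25.0000 4.7600 0.1600] k=[0 0 0 22 3 1]
t=3: x=[0.0000 0.0000 0.8800 20.3600 3.6800 1.0800] k=[0 0 0 20 5 4]
t=4: x=[0.0000 0.0000 0.8000 18.6000 5.5600 4.0400] k=[0 0 2 20 5 1]
t=5: x=[0.0000 0.0800 2.6400 18.6800 5.4400 1.1600] k=[0 3 3 22 2 0]
t=6: x=[0.1200 2.8800 3.7600 20.4400 2.7200 0.0800] k=[0 4 3 23 3 0]
t=7: x=[0.1600 3.8000 3.8400 21.4000 3.6800 0.1200] k=[0 6 7 19 5 0]
t=8: x=[0.2400 5.8000 7.4400 17.9600 5.3600 0.2000] k=[3 7 4 20 7 0]
t=9: x=[3.1600 6.7200 4.7600 18.8400 7.2400 0.2800] k=[4 8 2 19 7 3]
t=10: x=[4.1600 7.6000 2.9200 17.8400 7.3200 3.1600] k=[1 8 2 20 10 5]
t=11: x=[1.2800 7.4800 2.9600 18.8800 10.2000 5.2000] k=[0 7 6 18 13 2]
t=12: x=[0.2800 6.6800 6.5200 17.3200 12.7600 2.4400] k=[0 4 4 15 12 2]
t=13: x=[0.1600 3.8400 4.4400 14.4400 11.7200 2.4000] k=[2 2 4 11 11 3]
t=14: x=[2.0000 2.0800 4.2000 10.7200 10.6800 3.3200] k=[2 1 7 8 14 4]
t=15: x=[1.9600 1.2800 6.8000 8.2000 13.3600 4.4000] k=[4 0 6 8 13 5]
t=16: x=[3.8400 0.4000 5.8400 8.1200 12.4800 5.3200] k=[3 0 4 6 14 6]

[0.0909, 0.0000, 0.1212, 0.1818, 0.4242, 0.1818]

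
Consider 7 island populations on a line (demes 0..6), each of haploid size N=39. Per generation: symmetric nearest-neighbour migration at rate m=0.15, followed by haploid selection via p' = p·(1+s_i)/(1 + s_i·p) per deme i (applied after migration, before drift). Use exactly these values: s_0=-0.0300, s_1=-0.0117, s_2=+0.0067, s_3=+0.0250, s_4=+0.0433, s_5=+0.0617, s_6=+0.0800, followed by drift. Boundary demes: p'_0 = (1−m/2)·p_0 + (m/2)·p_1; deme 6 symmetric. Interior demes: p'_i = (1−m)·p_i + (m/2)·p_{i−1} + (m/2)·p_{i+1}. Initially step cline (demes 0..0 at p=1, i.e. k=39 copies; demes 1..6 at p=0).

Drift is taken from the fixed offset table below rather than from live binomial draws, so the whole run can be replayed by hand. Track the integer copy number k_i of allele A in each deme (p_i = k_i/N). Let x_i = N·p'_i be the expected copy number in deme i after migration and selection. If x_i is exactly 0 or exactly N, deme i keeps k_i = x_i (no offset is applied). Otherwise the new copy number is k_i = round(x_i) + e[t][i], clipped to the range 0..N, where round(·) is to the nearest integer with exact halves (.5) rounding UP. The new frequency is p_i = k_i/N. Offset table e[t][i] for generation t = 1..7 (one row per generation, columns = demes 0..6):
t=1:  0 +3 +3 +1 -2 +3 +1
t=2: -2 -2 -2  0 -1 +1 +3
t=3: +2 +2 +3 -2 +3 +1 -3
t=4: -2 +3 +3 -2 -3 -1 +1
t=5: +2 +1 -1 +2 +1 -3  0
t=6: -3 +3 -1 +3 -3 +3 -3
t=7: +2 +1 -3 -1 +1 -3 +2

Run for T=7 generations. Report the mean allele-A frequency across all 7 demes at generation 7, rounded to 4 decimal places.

t=0: k=[39 0 0 0 0 0 0]
t=1: x=[35.9915 2.8933 0.0000 0.0000 0.0000 0.0000 0.0000] k=[36 6 0 0 0 0 0]
t=2: x=[33.6101 7.7268 0.4530 0.0000 0.0000 0.0000 0.0000] k=[32 6 0 0 0 0 0]
t=3: x=[29.8382 7.4290 0.4530 0.0000 0.0000 0.0000 0.0000] k=[32 9 3 0 0 0 0]
t=4: x=[30.0670 10.1862 3.2448 0.2306 0.0000 0.0000 0.0000] k=[28 13 6 0 0 0 0]
t=5: x=[26.6190 13.4959 6.1093 0.4611 0.0000 0.0000 0.0000] k=[29 14 5 2 0 0 0]
t=6: x=[27.6312 14.3431 5.4814 2.1240 0.1565 0.0000 0.0000] k=[25 17 4 5 0 0 0]
t=7: x=[24.1207 16.5128 5.0794 4.6502 0.3911 0.0000 0.0000] k=[26 18 2 4 1 0 0]

0.1868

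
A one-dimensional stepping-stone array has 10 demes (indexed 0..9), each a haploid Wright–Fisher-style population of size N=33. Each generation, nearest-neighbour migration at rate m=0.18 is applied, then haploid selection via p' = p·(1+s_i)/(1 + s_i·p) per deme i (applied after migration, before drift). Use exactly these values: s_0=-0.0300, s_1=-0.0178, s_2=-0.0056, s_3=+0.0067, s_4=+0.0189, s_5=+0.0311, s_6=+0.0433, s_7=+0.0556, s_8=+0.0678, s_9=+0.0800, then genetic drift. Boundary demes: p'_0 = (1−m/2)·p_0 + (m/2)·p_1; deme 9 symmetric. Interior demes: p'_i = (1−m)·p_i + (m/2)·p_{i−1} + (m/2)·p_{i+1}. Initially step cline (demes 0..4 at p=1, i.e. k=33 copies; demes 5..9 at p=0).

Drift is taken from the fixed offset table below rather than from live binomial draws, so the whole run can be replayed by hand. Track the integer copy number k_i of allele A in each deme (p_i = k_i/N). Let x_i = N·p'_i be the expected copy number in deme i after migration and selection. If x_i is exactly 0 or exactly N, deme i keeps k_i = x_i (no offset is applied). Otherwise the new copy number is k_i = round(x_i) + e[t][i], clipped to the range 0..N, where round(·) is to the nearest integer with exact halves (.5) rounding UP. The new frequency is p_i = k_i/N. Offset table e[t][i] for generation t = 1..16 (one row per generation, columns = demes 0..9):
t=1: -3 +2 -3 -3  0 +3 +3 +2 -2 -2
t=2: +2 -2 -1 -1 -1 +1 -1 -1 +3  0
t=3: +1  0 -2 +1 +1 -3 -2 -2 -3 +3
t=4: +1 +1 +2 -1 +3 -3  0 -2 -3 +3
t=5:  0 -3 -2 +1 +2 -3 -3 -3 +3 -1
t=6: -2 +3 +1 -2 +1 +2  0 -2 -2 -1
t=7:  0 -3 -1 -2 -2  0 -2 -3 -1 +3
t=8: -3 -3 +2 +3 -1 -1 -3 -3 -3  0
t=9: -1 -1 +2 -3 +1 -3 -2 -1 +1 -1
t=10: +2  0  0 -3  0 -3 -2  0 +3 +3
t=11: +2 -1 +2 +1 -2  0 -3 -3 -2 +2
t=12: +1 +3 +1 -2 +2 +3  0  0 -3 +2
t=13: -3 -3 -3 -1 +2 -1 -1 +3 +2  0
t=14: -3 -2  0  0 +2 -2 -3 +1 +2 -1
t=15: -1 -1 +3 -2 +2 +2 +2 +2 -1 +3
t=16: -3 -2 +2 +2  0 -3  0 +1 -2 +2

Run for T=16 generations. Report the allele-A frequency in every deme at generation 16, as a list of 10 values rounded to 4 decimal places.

t=0: k=[33 33 33 33 33 0 0 0 0 0]
t=1: x=[33.0000 33.0000 33.0000 33.0000 30.0802 3.0538 0.0000 0.0000 0.0000 0.0000] k=[33 33 33 33 30 6 0 0 0 0]
t=2: x=[33.0000 33.0000 33.0000 32.7318 28.1875 7.8010 0.5630 0.0000 0.0000 0.0000] k=[33 33 33 32 27 9 0 0 0 0]
t=3: x=[33.0000 33.0000 32.9095 31.6487 25.9345 10.0224 0.8442 0.0000 0.0000 0.0000] k=[33 33 31 33 27 7 0 0 0 0]
t=4: x=[33.0000 32.8168 31.3512 32.2847 25.8455 8.3597 0.6567 0.0000 0.0000 0.0000] k=[33 33 33 31 29 5 1 0 0 0]
t=5: x=[33.0000 33.0000 32.8190 31.0125 27.1111 6.9668 1.3228 0.0950 0.0000 0.0000] k=[33 33 31 32 29 4 0 0 0 0]
t=6: x=[33.0000 32.8168 31.2608 31.6487 27.1111 6.0397 0.3754 0.0000 0.0000 0.0000] k=[33 33 32 30 28 8 0 0 0 0]
t=7: x=[33.0000 32.9084 31.9041 30.0182 26.4785 9.2830 0.7505 0.0000 0.0000 0.0000] k=[33 30 31 28 24 9 0 0 0 0]
t=8: x=[32.7217 30.3160 30.6277 27.9387 23.1399 9.7490 0.8442 0.0000 0.0000 0.0000] k=[30 27 33 31 22 9 0 0 0 0]
t=9: x=[29.6392 27.7310 32.2760 30.3861 21.7791 9.5667 0.8442 0.0000 0.0000 0.0000] k=[29 27 33 27 23 7 0 0 0 0]
t=10: x=[28.7075 27.6399 31.9141 27.2119 22.0574 7.9941 0.6567 0.0000 0.0000 0.0000] k=[31 28 32 24 22 5 0 0 0 0]
t=11: x=[30.6648 28.5615 30.9090 24.5819 20.7944 6.2334 0.4692 0.0000 0.0000 0.0000] k=[33 28 33 26 19 6 0 0 0 0]
t=12: x=[32.5363 28.8351 31.9141 26.0368 18.6121 6.7937 0.5630 0.0000 0.0000 0.0000] k=[33 32 33 24 21 10 1 0 0 0]
t=13: x=[32.9072 32.1655 32.0951 24.5819 20.4260 10.3969 1.7904 0.0950 0.0000 0.0000] k=[30 29 29 24 22 9 1 3 0 0]
t=14: x=[29.8236 29.0277 28.5283 24.3128 21.1526 9.6579 1.9773 2.6803 0.2881 0.0000] k=[27 27 29 24 23 8 0 4 2 0]
t=15: x=[26.8490 27.0934 28.3476 24.4025 21.8785 8.8266 1.1252 3.6312 2.1269 0.1943] k=[26 26 31 22 24 11 3 6 1 3]
t=16: x=[25.8305 26.3552 29.7235 23.0365 22.7825 11.6801 4.1411 5.5244 1.7347 3.0249] k=[23 24 32 25 23 9 4 7 0 5]

[0.6970, 0.7273, 0.9697, 0.7576, 0.6970, 0.2727, 0.1212, 0.2121, 0.0000, 0.1515]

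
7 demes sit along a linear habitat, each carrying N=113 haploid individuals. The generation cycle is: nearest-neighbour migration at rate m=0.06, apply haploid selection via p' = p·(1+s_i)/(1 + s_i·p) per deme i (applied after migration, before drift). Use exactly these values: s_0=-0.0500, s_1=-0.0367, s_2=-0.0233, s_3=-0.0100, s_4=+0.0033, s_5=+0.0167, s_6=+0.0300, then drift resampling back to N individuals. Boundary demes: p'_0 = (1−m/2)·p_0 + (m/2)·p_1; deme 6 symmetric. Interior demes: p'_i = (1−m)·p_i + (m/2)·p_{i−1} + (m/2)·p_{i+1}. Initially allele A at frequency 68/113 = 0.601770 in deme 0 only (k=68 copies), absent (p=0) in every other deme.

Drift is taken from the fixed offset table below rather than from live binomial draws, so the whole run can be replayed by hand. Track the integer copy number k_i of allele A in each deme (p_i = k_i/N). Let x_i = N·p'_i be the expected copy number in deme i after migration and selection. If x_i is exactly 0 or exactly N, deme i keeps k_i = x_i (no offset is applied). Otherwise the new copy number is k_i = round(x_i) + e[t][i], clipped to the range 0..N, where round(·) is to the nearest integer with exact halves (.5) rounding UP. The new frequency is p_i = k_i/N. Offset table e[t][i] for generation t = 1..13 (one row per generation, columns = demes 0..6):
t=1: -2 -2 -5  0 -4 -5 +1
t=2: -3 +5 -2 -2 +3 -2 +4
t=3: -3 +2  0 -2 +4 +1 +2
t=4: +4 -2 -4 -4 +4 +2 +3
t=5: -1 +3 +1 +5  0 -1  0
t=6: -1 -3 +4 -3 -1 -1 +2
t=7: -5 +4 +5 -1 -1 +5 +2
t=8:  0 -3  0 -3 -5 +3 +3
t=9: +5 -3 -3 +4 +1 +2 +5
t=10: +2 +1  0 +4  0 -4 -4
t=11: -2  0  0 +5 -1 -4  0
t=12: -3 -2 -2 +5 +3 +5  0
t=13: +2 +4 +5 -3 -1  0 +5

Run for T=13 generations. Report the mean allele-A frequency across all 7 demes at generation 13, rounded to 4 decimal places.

0.0860

t=0: k=[68 0 0 0 0 0 0]
t=1: x=[64.5458 1.9664 0.0000 0.0000 0.0000 0.0000 0.0000] k=[63 0 0 0 0 0 0]
t=2: x=[59.6679 1.8218 0.0000 0.0000 0.0000 0.0000 0.0000] k=[57 7 0 0 0 0 0]
t=3: x=[54.0524 8.0073 0.2051 0.0000 0.0000 0.0000 0.0000] k=[51 10 0 0 0 0 0]
t=4: x=[48.3462 10.5664 0.2930 0.0000 0.0000 0.0000 0.0000] k=[52 9 0 0 0 0 0]
t=5: x=[49.2803 9.6838 0.2637 0.0000 0.0000 0.0000 0.0000] k=[48 13 1 0 0 0 0]
t=6: x=[45.5487 13.2465 1.2994 0.0297 0.0000 0.0000 0.0000] k=[45 10 5 0 0 0 0]
t=7: x=[42.5806 10.5373 4.8885 0.1485 0.0000 0.0000 0.0000] k=[38 15 10 0 0 0 0]
t=8: x=[36.0395 15.0456 9.6401 0.2970 0.0000 0.0000 0.0000] k=[36 12 10 0 0 0 0]
t=9: x=[34.0475 12.2457 9.5518 0.2970 0.0000 0.0000 0.0000] k=[39 9 7 4 0 0 0]
t=10: x=[36.8157 9.5093 6.8174 3.9317 0.1204 0.0000 0.0000] k=[39 11 7 8 0 0 0]
t=11: x=[36.8746 11.3330 6.9937 7.6579 0.2408 0.0000 0.0000] k=[35 11 7 13 0 0 0]
t=12: x=[33.0676 11.2165 7.1407 12.3193 0.3913 0.0000 0.0000] k=[30 9 5 17 3 0 0]
t=13: x=[28.2689 9.1894 5.3584 16.0809 3.3407 0.0915 0.0000] k=[30 13 10 13 2 0 0]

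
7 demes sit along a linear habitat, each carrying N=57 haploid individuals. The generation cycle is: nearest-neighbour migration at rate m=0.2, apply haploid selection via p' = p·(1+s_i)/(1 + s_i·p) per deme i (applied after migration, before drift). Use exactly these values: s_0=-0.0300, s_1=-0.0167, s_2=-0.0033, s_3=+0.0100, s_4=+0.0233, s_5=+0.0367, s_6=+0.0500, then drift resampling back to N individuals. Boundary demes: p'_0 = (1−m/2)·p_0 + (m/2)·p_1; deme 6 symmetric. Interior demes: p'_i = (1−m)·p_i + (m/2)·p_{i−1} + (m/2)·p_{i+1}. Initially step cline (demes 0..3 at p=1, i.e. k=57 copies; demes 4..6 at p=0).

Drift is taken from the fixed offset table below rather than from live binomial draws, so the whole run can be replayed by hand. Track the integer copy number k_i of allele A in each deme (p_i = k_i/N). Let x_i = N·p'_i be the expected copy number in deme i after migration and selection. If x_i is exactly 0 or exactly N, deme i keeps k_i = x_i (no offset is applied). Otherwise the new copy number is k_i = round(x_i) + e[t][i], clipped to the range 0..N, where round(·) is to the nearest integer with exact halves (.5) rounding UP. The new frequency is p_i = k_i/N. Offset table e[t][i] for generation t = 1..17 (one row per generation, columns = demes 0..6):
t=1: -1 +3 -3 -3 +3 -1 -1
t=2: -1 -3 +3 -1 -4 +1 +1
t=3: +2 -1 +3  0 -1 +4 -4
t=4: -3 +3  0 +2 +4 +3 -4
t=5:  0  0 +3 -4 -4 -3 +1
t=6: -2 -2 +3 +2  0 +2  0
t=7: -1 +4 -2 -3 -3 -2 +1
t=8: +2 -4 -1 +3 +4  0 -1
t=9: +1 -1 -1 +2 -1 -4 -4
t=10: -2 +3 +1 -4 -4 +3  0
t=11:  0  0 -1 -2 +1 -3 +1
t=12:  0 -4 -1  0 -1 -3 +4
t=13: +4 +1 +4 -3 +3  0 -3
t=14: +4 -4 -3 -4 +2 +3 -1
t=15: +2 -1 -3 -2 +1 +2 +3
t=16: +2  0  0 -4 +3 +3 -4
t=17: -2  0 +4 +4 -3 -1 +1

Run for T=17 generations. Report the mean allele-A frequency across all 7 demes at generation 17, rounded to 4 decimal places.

0.5464

t=0: k=[57 57 57 57 0 0 0]
t=1: x=[57.0000 57.0000 57.0000 51.3508 5.8193 0.0000 0.0000] k=[57 57 57 48 9 0 0]
t=2: x=[57.0000 57.0000 56.0971 45.0940 12.2197 0.9325 0.0000] k=[57 57 57 44 8 2 0]
t=3: x=[57.0000 57.0000 55.6958 41.8111 11.2059 2.4842 0.2100] k=[57 57 57 42 10 6 0]
t=4: x=[57.0000 57.0000 55.4952 40.4172 13.0301 5.9905 0.6297] k=[57 57 55 42 17 9 0]
t=5: x=[57.0000 56.7966 53.8903 40.9151 18.9905 9.1741 0.9443] k=[57 57 57 37 15 6 2]
t=6: x=[57.0000 57.0000 54.9936 36.9296 16.5694 6.7105 2.5147] k=[57 57 57 39 17 9 3]
t=7: x=[57.0000 57.0000 55.1942 38.7238 18.6882 9.4815 3.7681] k=[57 57 53 36 16 7 5]
t=8: x=[57.0000 56.5933 51.6841 35.8326 17.3770 7.9432 5.4352] k=[57 53 51 39 21 8 4]
t=9: x=[56.5877 53.1398 49.9797 38.5245 21.8093 9.1741 4.6022] k=[57 52 49 41 21 5 1]
t=10: x=[56.4847 52.1255 48.4761 39.9193 21.7087 6.4020 1.4682] k=[54 55 49 36 18 9 1]
t=11: x=[54.0150 54.2564 48.2756 35.6331 19.1921 9.3790 1.8870] k=[54 54 47 34 20 6 3]
t=12: x=[53.9122 53.2413 46.3714 34.0366 20.3000 7.3271 3.4550] k=[54 49 45 34 19 4 7]
t=13: x=[53.3986 48.9847 44.2673 33.7371 19.2929 5.9905 6.9939] k=[57 50 48 31 22 6 4]
t=14: x=[56.2786 50.4024 46.4717 31.9398 21.6082 7.6352 4.3938] k=[57 46 43 28 24 11 3]
t=15: x=[55.8667 46.6582 41.7631 29.2417 23.4171 11.8344 3.9767] k=[57 46 39 27 24 14 7]
t=16: x=[55.8667 46.2539 38.4587 28.0417 23.6179 14.6896 8.0308] k=[57 46 38 24 27 18 4]
t=17: x=[55.8667 46.1529 37.3575 25.8405 26.1256 17.9401 5.6433] k=[54 46 41 30 23 17 7]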